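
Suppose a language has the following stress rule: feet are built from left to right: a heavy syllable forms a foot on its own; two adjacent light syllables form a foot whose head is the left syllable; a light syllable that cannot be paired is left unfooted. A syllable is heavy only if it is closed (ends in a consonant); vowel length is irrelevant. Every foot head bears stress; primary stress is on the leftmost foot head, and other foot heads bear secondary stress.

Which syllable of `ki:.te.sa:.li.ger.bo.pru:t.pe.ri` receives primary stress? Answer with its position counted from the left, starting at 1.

Weights: 1 ki: L, 2 te L, 3 sa: L, 4 li L, 5 ger H, 6 bo L, 7 pru:t H, 8 pe L, 9 ri L.
Parse left to right (heavy = foot alone; LL = one foot; stranded L unfooted): (ˈki:.te) (ˈsa:.li) (ˈger) bo (ˈpru:t) (ˈpe.ri).
Foot heads: 1, 3, 5, 7, 8.
Primary stress on the leftmost head = syllable 1.
Primary stress: syllable 1 → ˈki:.te.sa:.li.ger.bo.pru:t.pe.ri.

1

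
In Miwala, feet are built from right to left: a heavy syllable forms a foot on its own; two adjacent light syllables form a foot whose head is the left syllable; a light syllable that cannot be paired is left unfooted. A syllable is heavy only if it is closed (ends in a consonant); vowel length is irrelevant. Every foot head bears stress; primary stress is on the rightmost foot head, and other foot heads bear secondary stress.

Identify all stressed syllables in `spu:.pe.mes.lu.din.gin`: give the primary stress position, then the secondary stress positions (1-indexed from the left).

primary 6, secondary 1, 3, 5

Weights: 1 spu: L, 2 pe L, 3 mes H, 4 lu L, 5 din H, 6 gin H.
Parse right to left (heavy = foot alone; LL = one foot; stranded L unfooted): (ˈspu:.pe) (ˈmes) lu (ˈdin) (ˈgin).
Foot heads: 1, 3, 5, 6.
Primary stress on the rightmost head = syllable 6.
Secondary stress on 1, 3, 5: ˌspu:.pe.ˌmes.lu.ˌdin.ˈgin.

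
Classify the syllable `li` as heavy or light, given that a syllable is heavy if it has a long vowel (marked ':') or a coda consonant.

light

`li`: short vowel, open (no coda). Short vowel, open → light.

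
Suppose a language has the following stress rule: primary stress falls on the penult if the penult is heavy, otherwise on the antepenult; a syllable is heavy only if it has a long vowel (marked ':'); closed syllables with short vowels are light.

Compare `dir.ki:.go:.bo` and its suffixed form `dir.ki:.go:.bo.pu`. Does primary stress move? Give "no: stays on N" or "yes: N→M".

Base `dir.ki:.go:.bo` (4 syllables):
  Weights: 2 ki: H, 3 go: H, 4 bo L.
  The penult (syllable 3, go:) is heavy, so it takes stress.
  → primary stress on syllable 3.
Suffixed `dir.ki:.go:.bo.pu` (5 syllables):
  Weights: 3 go: H, 4 bo L, 5 pu L.
  The penult (syllable 4, bo) is light, so stress falls on the antepenult (syllable 3, go:).
  → primary stress on syllable 3.

no: stays on 3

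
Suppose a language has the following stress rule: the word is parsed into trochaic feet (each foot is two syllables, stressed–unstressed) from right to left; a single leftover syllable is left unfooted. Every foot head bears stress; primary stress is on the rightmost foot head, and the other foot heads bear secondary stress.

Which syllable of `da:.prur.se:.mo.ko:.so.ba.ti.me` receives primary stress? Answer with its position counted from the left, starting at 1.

Parse right to left into trochaic (ˈσσ) feet: da: (ˈprur.se:) (ˈmo.ko:) (ˈso.ba) (ˈti.me). Syllable 1 is left unfooted.
Foot heads (stressed positions): 2, 4, 6, 8.
End Rule Rightmost: primary stress on the rightmost head = syllable 8.
Primary stress: syllable 8 → da:.prur.se:.mo.ko:.so.ba.ˈti.me.

8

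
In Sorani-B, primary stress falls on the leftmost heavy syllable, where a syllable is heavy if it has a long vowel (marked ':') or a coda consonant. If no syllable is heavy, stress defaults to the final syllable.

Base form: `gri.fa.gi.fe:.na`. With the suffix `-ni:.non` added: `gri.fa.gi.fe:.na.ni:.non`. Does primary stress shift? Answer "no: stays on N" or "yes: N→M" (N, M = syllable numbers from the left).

Base `gri.fa.gi.fe:.na` (5 syllables):
  Weights: 1 gri L, 2 fa L, 3 gi L, 4 fe: H, 5 na L.
  Heavy syllables in the domain: 4. The leftmost is syllable 4 (fe:).
  → primary stress on syllable 4.
Suffixed `gri.fa.gi.fe:.na.ni:.non` (7 syllables):
  Weights: 1 gri L, 2 fa L, 3 gi L, 4 fe: H, 5 na L, 6 ni: H, 7 non H.
  Heavy syllables in the domain: 4, 6, 7. The leftmost is syllable 4 (fe:).
  → primary stress on syllable 4.

no: stays on 4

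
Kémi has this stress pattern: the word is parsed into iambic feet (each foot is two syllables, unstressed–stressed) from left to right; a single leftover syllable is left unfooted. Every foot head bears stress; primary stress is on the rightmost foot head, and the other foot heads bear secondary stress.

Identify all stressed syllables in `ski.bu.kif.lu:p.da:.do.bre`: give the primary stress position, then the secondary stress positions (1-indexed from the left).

Parse left to right into iambic (σˈσ) feet: (ski.ˈbu) (kif.ˈlu:p) (da:.ˈdo) bre. Syllable 7 is left unfooted.
Foot heads (stressed positions): 2, 4, 6.
End Rule Rightmost: primary stress on the rightmost head = syllable 6.
Secondary stress on 2, 4: ski.ˌbu.kif.ˌlu:p.da:.ˈdo.bre.

primary 6, secondary 2, 4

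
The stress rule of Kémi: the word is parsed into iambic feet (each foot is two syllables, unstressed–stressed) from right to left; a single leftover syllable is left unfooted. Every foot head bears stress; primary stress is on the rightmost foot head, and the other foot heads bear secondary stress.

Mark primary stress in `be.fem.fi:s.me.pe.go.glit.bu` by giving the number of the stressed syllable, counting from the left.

Parse right to left into iambic (σˈσ) feet: (be.ˈfem) (fi:s.ˈme) (pe.ˈgo) (glit.ˈbu).
Foot heads (stressed positions): 2, 4, 6, 8.
End Rule Rightmost: primary stress on the rightmost head = syllable 8.
Primary stress: syllable 8 → be.fem.fi:s.me.pe.go.glit.ˈbu.

8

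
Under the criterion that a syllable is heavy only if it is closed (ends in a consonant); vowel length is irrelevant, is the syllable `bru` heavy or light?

light

`bru`: short vowel, open (no coda). Open (no coda) → light.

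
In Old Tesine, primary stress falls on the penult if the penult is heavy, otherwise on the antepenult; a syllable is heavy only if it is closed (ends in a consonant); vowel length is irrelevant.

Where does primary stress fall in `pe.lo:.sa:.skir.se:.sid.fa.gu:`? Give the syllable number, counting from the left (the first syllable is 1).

Weights: 6 sid H, 7 fa L, 8 gu: L.
The penult (syllable 7, fa) is light, so stress falls on the antepenult (syllable 6, sid).
Primary stress: syllable 6 → pe.lo:.sa:.skir.se:.ˈsid.fa.gu:.

6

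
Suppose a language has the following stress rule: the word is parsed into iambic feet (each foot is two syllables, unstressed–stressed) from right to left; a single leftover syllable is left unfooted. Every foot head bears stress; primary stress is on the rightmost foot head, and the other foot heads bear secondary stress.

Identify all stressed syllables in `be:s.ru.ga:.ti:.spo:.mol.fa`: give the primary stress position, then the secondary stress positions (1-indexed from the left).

Parse right to left into iambic (σˈσ) feet: be:s (ru.ˈga:) (ti:.ˈspo:) (mol.ˈfa). Syllable 1 is left unfooted.
Foot heads (stressed positions): 3, 5, 7.
End Rule Rightmost: primary stress on the rightmost head = syllable 7.
Secondary stress on 3, 5: be:s.ru.ˌga:.ti:.ˌspo:.mol.ˈfa.

primary 7, secondary 3, 5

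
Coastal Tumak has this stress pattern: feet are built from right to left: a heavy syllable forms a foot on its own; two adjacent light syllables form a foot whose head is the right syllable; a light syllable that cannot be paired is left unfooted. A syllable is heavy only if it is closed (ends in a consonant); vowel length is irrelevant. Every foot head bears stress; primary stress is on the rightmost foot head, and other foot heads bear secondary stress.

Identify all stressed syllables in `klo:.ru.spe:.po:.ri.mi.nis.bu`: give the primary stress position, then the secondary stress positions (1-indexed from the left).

Weights: 1 klo: L, 2 ru L, 3 spe: L, 4 po: L, 5 ri L, 6 mi L, 7 nis H, 8 bu L.
Parse right to left (heavy = foot alone; LL = one foot; stranded L unfooted): (klo:.ˈru) (spe:.ˈpo:) (ri.ˈmi) (ˈnis) bu.
Foot heads: 2, 4, 6, 7.
Primary stress on the rightmost head = syllable 7.
Secondary stress on 2, 4, 6: klo:.ˌru.spe:.ˌpo:.ri.ˌmi.ˈnis.bu.

primary 7, secondary 2, 4, 6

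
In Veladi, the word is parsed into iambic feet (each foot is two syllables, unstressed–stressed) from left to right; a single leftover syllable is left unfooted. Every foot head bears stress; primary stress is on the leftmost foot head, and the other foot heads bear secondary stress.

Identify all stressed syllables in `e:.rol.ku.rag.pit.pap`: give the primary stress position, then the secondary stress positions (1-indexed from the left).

Parse left to right into iambic (σˈσ) feet: (e:.ˈrol) (ku.ˈrag) (pit.ˈpap).
Foot heads (stressed positions): 2, 4, 6.
End Rule Leftmost: primary stress on the leftmost head = syllable 2.
Secondary stress on 4, 6: e:.ˈrol.ku.ˌrag.pit.ˌpap.

primary 2, secondary 4, 6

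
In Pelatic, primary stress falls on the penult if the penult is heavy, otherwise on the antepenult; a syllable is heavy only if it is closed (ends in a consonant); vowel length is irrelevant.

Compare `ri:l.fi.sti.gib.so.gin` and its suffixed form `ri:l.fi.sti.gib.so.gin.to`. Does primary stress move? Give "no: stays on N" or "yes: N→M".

yes: 4→6

Base `ri:l.fi.sti.gib.so.gin` (6 syllables):
  Weights: 4 gib H, 5 so L, 6 gin H.
  The penult (syllable 5, so) is light, so stress falls on the antepenult (syllable 4, gib).
  → primary stress on syllable 4.
Suffixed `ri:l.fi.sti.gib.so.gin.to` (7 syllables):
  Weights: 5 so L, 6 gin H, 7 to L.
  The penult (syllable 6, gin) is heavy, so it takes stress.
  → primary stress on syllable 6.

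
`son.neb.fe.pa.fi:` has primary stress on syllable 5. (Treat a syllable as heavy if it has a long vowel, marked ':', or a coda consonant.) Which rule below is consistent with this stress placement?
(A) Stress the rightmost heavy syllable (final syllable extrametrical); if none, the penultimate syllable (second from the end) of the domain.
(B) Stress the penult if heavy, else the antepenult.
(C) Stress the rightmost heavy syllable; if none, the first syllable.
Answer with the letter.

Rule A → syllable 2 (observed: 5).
Rule B → syllable 3 (observed: 5).
Rule C → syllable 5 ✓.

C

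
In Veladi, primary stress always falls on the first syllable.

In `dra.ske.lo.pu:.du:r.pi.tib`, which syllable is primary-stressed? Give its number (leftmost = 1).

The word has 7 syllables; the first syllable is syllable 1 (dra).
Primary stress: syllable 1 → ˈdra.ske.lo.pu:.du:r.pi.tib.

1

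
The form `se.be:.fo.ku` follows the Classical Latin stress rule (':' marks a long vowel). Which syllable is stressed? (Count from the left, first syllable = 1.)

Classical Latin: stress the penult if heavy (long vowel or closed), else the antepenult.
Weights: 2 be: H, 3 fo L, 4 ku L.
The penult (syllable 3, fo) is light, so stress falls on the antepenult (syllable 2, be:).
Stress on syllable 2: se.ˈbe:.fo.ku.

2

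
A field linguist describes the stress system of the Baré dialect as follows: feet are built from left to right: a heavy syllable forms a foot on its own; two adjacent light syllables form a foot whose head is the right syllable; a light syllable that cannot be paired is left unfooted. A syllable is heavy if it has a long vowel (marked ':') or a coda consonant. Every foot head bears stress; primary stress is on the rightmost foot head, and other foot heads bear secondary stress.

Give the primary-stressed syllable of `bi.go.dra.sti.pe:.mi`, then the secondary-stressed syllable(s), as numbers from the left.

primary 5, secondary 2, 4

Weights: 1 bi L, 2 go L, 3 dra L, 4 sti L, 5 pe: H, 6 mi L.
Parse left to right (heavy = foot alone; LL = one foot; stranded L unfooted): (bi.ˈgo) (dra.ˈsti) (ˈpe:) mi.
Foot heads: 2, 4, 5.
Primary stress on the rightmost head = syllable 5.
Secondary stress on 2, 4: bi.ˌgo.dra.ˌsti.ˈpe:.mi.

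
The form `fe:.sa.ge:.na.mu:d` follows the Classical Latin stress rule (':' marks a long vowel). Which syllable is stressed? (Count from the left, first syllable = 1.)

3

Classical Latin: stress the penult if heavy (long vowel or closed), else the antepenult.
Weights: 3 ge: H, 4 na L, 5 mu:d H.
The penult (syllable 4, na) is light, so stress falls on the antepenult (syllable 3, ge:).
Stress on syllable 3: fe:.sa.ˈge:.na.mu:d.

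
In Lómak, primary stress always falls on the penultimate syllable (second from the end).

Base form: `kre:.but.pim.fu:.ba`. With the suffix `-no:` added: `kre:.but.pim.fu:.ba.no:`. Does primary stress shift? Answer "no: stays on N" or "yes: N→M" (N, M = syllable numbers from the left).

Base `kre:.but.pim.fu:.ba` (5 syllables):
  The word has 5 syllables; the penultimate syllable (second from the end) is syllable 4 (fu:).
  → primary stress on syllable 4.
Suffixed `kre:.but.pim.fu:.ba.no:` (6 syllables):
  The word has 6 syllables; the penultimate syllable (second from the end) is syllable 5 (ba).
  → primary stress on syllable 5.

yes: 4→5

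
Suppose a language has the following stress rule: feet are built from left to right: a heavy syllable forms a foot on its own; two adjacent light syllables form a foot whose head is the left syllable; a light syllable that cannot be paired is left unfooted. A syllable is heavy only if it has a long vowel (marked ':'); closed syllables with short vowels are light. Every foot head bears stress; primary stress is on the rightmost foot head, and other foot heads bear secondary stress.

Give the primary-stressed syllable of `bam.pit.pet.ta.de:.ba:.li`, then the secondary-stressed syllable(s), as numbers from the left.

primary 6, secondary 1, 3, 5

Weights: 1 bam L, 2 pit L, 3 pet L, 4 ta L, 5 de: H, 6 ba: H, 7 li L.
Parse left to right (heavy = foot alone; LL = one foot; stranded L unfooted): (ˈbam.pit) (ˈpet.ta) (ˈde:) (ˈba:) li.
Foot heads: 1, 3, 5, 6.
Primary stress on the rightmost head = syllable 6.
Secondary stress on 1, 3, 5: ˌbam.pit.ˌpet.ta.ˌde:.ˈba:.li.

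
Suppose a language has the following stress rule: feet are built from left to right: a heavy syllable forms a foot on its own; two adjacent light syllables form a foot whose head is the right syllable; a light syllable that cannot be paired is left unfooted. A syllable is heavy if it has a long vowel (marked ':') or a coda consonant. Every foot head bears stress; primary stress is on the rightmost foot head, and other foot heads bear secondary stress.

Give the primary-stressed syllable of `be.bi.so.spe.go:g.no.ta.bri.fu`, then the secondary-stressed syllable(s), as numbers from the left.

primary 9, secondary 2, 4, 5, 7

Weights: 1 be L, 2 bi L, 3 so L, 4 spe L, 5 go:g H, 6 no L, 7 ta L, 8 bri L, 9 fu L.
Parse left to right (heavy = foot alone; LL = one foot; stranded L unfooted): (be.ˈbi) (so.ˈspe) (ˈgo:g) (no.ˈta) (bri.ˈfu).
Foot heads: 2, 4, 5, 7, 9.
Primary stress on the rightmost head = syllable 9.
Secondary stress on 2, 4, 5, 7: be.ˌbi.so.ˌspe.ˌgo:g.no.ˌta.bri.ˈfu.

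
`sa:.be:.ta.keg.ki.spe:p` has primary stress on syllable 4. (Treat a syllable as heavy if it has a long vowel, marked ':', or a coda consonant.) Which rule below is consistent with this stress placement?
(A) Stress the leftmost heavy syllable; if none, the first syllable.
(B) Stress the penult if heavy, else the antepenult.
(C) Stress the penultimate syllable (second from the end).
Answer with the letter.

Rule A → syllable 1 (observed: 4).
Rule B → syllable 4 ✓.
Rule C → syllable 5 (observed: 4).

B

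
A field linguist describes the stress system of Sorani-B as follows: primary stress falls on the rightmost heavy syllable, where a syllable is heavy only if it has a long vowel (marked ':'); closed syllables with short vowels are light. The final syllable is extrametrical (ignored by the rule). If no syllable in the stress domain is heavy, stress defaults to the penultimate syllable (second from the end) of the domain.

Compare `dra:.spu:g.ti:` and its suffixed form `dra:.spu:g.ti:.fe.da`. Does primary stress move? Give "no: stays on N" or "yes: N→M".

Base `dra:.spu:g.ti:` (3 syllables):
  The final syllable (3, ti:) is extrametrical; the stress domain is syllables 1–2.
  Weights: 1 dra: H, 2 spu:g H.
  Heavy syllables in the domain: 1, 2. The rightmost is syllable 2 (spu:g).
  → primary stress on syllable 2.
Suffixed `dra:.spu:g.ti:.fe.da` (5 syllables):
  The final syllable (5, da) is extrametrical; the stress domain is syllables 1–4.
  Weights: 1 dra: H, 2 spu:g H, 3 ti: H, 4 fe L.
  Heavy syllables in the domain: 1, 2, 3. The rightmost is syllable 3 (ti:).
  → primary stress on syllable 3.

yes: 2→3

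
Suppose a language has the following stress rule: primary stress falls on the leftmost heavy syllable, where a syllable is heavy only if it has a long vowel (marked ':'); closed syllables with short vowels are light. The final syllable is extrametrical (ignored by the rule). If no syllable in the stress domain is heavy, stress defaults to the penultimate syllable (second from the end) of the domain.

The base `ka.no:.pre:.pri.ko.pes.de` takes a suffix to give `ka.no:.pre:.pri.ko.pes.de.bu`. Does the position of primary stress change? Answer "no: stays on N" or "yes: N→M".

Base `ka.no:.pre:.pri.ko.pes.de` (7 syllables):
  The final syllable (7, de) is extrametrical; the stress domain is syllables 1–6.
  Weights: 1 ka L, 2 no: H, 3 pre: H, 4 pri L, 5 ko L, 6 pes L.
  Heavy syllables in the domain: 2, 3. The leftmost is syllable 2 (no:).
  → primary stress on syllable 2.
Suffixed `ka.no:.pre:.pri.ko.pes.de.bu` (8 syllables):
  The final syllable (8, bu) is extrametrical; the stress domain is syllables 1–7.
  Weights: 1 ka L, 2 no: H, 3 pre: H, 4 pri L, 5 ko L, 6 pes L, 7 de L.
  Heavy syllables in the domain: 2, 3. The leftmost is syllable 2 (no:).
  → primary stress on syllable 2.

no: stays on 2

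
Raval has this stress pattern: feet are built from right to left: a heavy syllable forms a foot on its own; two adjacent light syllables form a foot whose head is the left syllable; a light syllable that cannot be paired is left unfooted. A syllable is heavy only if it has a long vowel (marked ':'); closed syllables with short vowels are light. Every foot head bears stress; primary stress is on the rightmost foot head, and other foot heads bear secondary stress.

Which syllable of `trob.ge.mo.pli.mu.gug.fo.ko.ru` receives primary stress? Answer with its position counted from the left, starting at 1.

8

Weights: 1 trob L, 2 ge L, 3 mo L, 4 pli L, 5 mu L, 6 gug L, 7 fo L, 8 ko L, 9 ru L.
Parse right to left (heavy = foot alone; LL = one foot; stranded L unfooted): trob (ˈge.mo) (ˈpli.mu) (ˈgug.fo) (ˈko.ru).
Foot heads: 2, 4, 6, 8.
Primary stress on the rightmost head = syllable 8.
Primary stress: syllable 8 → trob.ge.mo.pli.mu.gug.fo.ˈko.ru.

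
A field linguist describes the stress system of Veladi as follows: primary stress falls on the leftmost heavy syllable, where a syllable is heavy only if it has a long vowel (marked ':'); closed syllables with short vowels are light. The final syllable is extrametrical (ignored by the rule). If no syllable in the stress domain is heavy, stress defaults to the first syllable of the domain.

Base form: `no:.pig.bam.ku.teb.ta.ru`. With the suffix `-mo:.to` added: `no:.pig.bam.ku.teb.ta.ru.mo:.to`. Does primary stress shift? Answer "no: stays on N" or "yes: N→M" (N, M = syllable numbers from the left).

no: stays on 1

Base `no:.pig.bam.ku.teb.ta.ru` (7 syllables):
  The final syllable (7, ru) is extrametrical; the stress domain is syllables 1–6.
  Weights: 1 no: H, 2 pig L, 3 bam L, 4 ku L, 5 teb L, 6 ta L.
  Heavy syllables in the domain: 1. The leftmost is syllable 1 (no:).
  → primary stress on syllable 1.
Suffixed `no:.pig.bam.ku.teb.ta.ru.mo:.to` (9 syllables):
  The final syllable (9, to) is extrametrical; the stress domain is syllables 1–8.
  Weights: 1 no: H, 2 pig L, 3 bam L, 4 ku L, 5 teb L, 6 ta L, 7 ru L, 8 mo: H.
  Heavy syllables in the domain: 1, 8. The leftmost is syllable 1 (no:).
  → primary stress on syllable 1.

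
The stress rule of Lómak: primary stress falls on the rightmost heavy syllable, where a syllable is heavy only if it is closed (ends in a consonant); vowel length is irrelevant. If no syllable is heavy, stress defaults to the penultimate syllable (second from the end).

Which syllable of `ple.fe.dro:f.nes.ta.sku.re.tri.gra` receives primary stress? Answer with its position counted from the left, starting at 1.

Weights: 1 ple L, 2 fe L, 3 dro:f H, 4 nes H, 5 ta L, 6 sku L, 7 re L, 8 tri L, 9 gra L.
Heavy syllables in the domain: 3, 4. The rightmost is syllable 4 (nes).
Primary stress: syllable 4 → ple.fe.dro:f.ˈnes.ta.sku.re.tri.gra.

4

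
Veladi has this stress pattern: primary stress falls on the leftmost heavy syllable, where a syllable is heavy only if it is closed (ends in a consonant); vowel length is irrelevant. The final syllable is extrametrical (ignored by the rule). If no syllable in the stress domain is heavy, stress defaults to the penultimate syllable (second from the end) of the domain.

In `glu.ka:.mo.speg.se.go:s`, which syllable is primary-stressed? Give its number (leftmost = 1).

The final syllable (6, go:s) is extrametrical; the stress domain is syllables 1–5.
Weights: 1 glu L, 2 ka: L, 3 mo L, 4 speg H, 5 se L.
Heavy syllables in the domain: 4. The leftmost is syllable 4 (speg).
Primary stress: syllable 4 → glu.ka:.mo.ˈspeg.se.go:s.

4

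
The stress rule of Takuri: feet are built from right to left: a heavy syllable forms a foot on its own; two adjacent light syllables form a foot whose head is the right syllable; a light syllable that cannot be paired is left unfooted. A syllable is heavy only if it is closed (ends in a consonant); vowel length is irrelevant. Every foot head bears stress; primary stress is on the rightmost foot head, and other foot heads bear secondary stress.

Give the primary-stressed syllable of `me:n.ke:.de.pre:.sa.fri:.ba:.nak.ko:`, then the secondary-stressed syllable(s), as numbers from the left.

Weights: 1 me:n H, 2 ke: L, 3 de L, 4 pre: L, 5 sa L, 6 fri: L, 7 ba: L, 8 nak H, 9 ko: L.
Parse right to left (heavy = foot alone; LL = one foot; stranded L unfooted): (ˈme:n) (ke:.ˈde) (pre:.ˈsa) (fri:.ˈba:) (ˈnak) ko:.
Foot heads: 1, 3, 5, 7, 8.
Primary stress on the rightmost head = syllable 8.
Secondary stress on 1, 3, 5, 7: ˌme:n.ke:.ˌde.pre:.ˌsa.fri:.ˌba:.ˈnak.ko:.

primary 8, secondary 1, 3, 5, 7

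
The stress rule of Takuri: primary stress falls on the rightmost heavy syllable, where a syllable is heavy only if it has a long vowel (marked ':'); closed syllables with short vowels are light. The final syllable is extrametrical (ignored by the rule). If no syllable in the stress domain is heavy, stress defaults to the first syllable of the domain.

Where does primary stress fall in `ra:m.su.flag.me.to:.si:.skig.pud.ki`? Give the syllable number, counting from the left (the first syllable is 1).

6

The final syllable (9, ki) is extrametrical; the stress domain is syllables 1–8.
Weights: 1 ra:m H, 2 su L, 3 flag L, 4 me L, 5 to: H, 6 si: H, 7 skig L, 8 pud L.
Heavy syllables in the domain: 1, 5, 6. The rightmost is syllable 6 (si:).
Primary stress: syllable 6 → ra:m.su.flag.me.to:.ˈsi:.skig.pud.ki.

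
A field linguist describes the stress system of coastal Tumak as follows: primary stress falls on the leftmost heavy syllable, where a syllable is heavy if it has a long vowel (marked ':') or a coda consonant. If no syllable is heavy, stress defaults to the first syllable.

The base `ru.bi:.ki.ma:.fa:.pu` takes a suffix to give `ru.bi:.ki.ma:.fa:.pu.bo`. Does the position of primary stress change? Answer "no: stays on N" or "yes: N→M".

no: stays on 2

Base `ru.bi:.ki.ma:.fa:.pu` (6 syllables):
  Weights: 1 ru L, 2 bi: H, 3 ki L, 4 ma: H, 5 fa: H, 6 pu L.
  Heavy syllables in the domain: 2, 4, 5. The leftmost is syllable 2 (bi:).
  → primary stress on syllable 2.
Suffixed `ru.bi:.ki.ma:.fa:.pu.bo` (7 syllables):
  Weights: 1 ru L, 2 bi: H, 3 ki L, 4 ma: H, 5 fa: H, 6 pu L, 7 bo L.
  Heavy syllables in the domain: 2, 4, 5. The leftmost is syllable 2 (bi:).
  → primary stress on syllable 2.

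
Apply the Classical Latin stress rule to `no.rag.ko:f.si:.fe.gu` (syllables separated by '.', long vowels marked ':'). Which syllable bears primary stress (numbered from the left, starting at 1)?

4

Classical Latin: stress the penult if heavy (long vowel or closed), else the antepenult.
Weights: 4 si: H, 5 fe L, 6 gu L.
The penult (syllable 5, fe) is light, so stress falls on the antepenult (syllable 4, si:).
Stress on syllable 4: no.rag.ko:f.ˈsi:.fe.gu.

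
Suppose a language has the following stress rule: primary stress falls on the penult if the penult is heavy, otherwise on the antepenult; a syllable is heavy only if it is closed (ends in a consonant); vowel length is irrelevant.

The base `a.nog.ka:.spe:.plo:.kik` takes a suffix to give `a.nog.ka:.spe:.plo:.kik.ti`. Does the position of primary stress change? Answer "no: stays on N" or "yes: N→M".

Base `a.nog.ka:.spe:.plo:.kik` (6 syllables):
  Weights: 4 spe: L, 5 plo: L, 6 kik H.
  The penult (syllable 5, plo:) is light, so stress falls on the antepenult (syllable 4, spe:).
  → primary stress on syllable 4.
Suffixed `a.nog.ka:.spe:.plo:.kik.ti` (7 syllables):
  Weights: 5 plo: L, 6 kik H, 7 ti L.
  The penult (syllable 6, kik) is heavy, so it takes stress.
  → primary stress on syllable 6.

yes: 4→6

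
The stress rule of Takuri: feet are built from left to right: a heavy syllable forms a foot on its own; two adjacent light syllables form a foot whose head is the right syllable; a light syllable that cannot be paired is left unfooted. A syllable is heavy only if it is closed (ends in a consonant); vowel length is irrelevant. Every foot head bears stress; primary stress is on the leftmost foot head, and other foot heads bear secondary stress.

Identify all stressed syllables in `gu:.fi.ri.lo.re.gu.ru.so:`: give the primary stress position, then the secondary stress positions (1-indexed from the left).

Weights: 1 gu: L, 2 fi L, 3 ri L, 4 lo L, 5 re L, 6 gu L, 7 ru L, 8 so: L.
Parse left to right (heavy = foot alone; LL = one foot; stranded L unfooted): (gu:.ˈfi) (ri.ˈlo) (re.ˈgu) (ru.ˈso:).
Foot heads: 2, 4, 6, 8.
Primary stress on the leftmost head = syllable 2.
Secondary stress on 4, 6, 8: gu:.ˈfi.ri.ˌlo.re.ˌgu.ru.ˌso:.

primary 2, secondary 4, 6, 8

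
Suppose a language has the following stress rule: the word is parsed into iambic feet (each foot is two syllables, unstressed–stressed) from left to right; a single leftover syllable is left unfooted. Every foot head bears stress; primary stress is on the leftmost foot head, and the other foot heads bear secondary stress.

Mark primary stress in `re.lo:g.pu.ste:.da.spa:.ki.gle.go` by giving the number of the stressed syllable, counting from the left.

Parse left to right into iambic (σˈσ) feet: (re.ˈlo:g) (pu.ˈste:) (da.ˈspa:) (ki.ˈgle) go. Syllable 9 is left unfooted.
Foot heads (stressed positions): 2, 4, 6, 8.
End Rule Leftmost: primary stress on the leftmost head = syllable 2.
Primary stress: syllable 2 → re.ˈlo:g.pu.ste:.da.spa:.ki.gle.go.

2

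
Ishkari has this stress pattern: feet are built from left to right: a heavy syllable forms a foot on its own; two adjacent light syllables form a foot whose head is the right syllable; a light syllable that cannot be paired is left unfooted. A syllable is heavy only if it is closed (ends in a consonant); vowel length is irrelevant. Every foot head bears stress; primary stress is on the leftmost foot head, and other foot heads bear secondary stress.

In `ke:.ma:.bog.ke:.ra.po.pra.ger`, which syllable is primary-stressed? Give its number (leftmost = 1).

Weights: 1 ke: L, 2 ma: L, 3 bog H, 4 ke: L, 5 ra L, 6 po L, 7 pra L, 8 ger H.
Parse left to right (heavy = foot alone; LL = one foot; stranded L unfooted): (ke:.ˈma:) (ˈbog) (ke:.ˈra) (po.ˈpra) (ˈger).
Foot heads: 2, 3, 5, 7, 8.
Primary stress on the leftmost head = syllable 2.
Primary stress: syllable 2 → ke:.ˈma:.bog.ke:.ra.po.pra.ger.

2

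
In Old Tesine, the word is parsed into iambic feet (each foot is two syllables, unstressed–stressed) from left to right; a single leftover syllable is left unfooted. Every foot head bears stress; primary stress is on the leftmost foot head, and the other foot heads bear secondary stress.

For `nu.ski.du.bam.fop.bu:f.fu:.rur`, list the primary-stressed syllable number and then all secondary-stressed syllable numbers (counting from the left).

Parse left to right into iambic (σˈσ) feet: (nu.ˈski) (du.ˈbam) (fop.ˈbu:f) (fu:.ˈrur).
Foot heads (stressed positions): 2, 4, 6, 8.
End Rule Leftmost: primary stress on the leftmost head = syllable 2.
Secondary stress on 4, 6, 8: nu.ˈski.du.ˌbam.fop.ˌbu:f.fu:.ˌrur.

primary 2, secondary 4, 6, 8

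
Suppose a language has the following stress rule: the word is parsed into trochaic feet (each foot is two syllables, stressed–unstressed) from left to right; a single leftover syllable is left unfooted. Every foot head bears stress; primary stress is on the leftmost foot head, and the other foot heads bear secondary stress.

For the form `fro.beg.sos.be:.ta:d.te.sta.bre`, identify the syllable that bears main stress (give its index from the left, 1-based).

Parse left to right into trochaic (ˈσσ) feet: (ˈfro.beg) (ˈsos.be:) (ˈta:d.te) (ˈsta.bre).
Foot heads (stressed positions): 1, 3, 5, 7.
End Rule Leftmost: primary stress on the leftmost head = syllable 1.
Primary stress: syllable 1 → ˈfro.beg.sos.be:.ta:d.te.sta.bre.

1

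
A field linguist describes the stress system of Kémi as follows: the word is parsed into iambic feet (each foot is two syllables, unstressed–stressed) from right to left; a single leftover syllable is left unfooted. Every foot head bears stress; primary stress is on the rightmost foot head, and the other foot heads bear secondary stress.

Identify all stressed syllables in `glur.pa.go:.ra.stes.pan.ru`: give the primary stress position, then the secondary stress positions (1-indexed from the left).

primary 7, secondary 3, 5

Parse right to left into iambic (σˈσ) feet: glur (pa.ˈgo:) (ra.ˈstes) (pan.ˈru). Syllable 1 is left unfooted.
Foot heads (stressed positions): 3, 5, 7.
End Rule Rightmost: primary stress on the rightmost head = syllable 7.
Secondary stress on 3, 5: glur.pa.ˌgo:.ra.ˌstes.pan.ˈru.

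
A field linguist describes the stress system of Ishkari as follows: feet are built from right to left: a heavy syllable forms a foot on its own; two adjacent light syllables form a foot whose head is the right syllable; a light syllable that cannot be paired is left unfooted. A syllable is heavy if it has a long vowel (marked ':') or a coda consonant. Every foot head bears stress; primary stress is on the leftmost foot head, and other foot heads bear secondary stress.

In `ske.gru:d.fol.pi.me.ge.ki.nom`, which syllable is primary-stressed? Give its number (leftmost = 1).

Weights: 1 ske L, 2 gru:d H, 3 fol H, 4 pi L, 5 me L, 6 ge L, 7 ki L, 8 nom H.
Parse right to left (heavy = foot alone; LL = one foot; stranded L unfooted): ske (ˈgru:d) (ˈfol) (pi.ˈme) (ge.ˈki) (ˈnom).
Foot heads: 2, 3, 5, 7, 8.
Primary stress on the leftmost head = syllable 2.
Primary stress: syllable 2 → ske.ˈgru:d.fol.pi.me.ge.ki.nom.

2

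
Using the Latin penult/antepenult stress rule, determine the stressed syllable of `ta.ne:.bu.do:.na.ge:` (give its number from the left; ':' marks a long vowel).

Classical Latin: stress the penult if heavy (long vowel or closed), else the antepenult.
Weights: 4 do: H, 5 na L, 6 ge: H.
The penult (syllable 5, na) is light, so stress falls on the antepenult (syllable 4, do:).
Stress on syllable 4: ta.ne:.bu.ˈdo:.na.ge:.

4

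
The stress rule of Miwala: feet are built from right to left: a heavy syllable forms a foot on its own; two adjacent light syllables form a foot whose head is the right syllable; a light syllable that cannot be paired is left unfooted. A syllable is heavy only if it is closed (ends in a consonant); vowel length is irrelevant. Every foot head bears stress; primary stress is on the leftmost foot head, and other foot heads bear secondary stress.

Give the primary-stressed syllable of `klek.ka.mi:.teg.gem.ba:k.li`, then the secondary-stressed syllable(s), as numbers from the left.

Weights: 1 klek H, 2 ka L, 3 mi: L, 4 teg H, 5 gem H, 6 ba:k H, 7 li L.
Parse right to left (heavy = foot alone; LL = one foot; stranded L unfooted): (ˈklek) (ka.ˈmi:) (ˈteg) (ˈgem) (ˈba:k) li.
Foot heads: 1, 3, 4, 5, 6.
Primary stress on the leftmost head = syllable 1.
Secondary stress on 3, 4, 5, 6: ˈklek.ka.ˌmi:.ˌteg.ˌgem.ˌba:k.li.

primary 1, secondary 3, 4, 5, 6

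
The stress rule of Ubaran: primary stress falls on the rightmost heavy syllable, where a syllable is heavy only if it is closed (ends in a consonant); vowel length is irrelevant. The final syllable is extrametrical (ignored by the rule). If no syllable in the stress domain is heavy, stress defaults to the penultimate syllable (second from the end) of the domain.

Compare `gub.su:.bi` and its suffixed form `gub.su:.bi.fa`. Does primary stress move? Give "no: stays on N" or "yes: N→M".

no: stays on 1

Base `gub.su:.bi` (3 syllables):
  The final syllable (3, bi) is extrametrical; the stress domain is syllables 1–2.
  Weights: 1 gub H, 2 su: L.
  Heavy syllables in the domain: 1. The rightmost is syllable 1 (gub).
  → primary stress on syllable 1.
Suffixed `gub.su:.bi.fa` (4 syllables):
  The final syllable (4, fa) is extrametrical; the stress domain is syllables 1–3.
  Weights: 1 gub H, 2 su: L, 3 bi L.
  Heavy syllables in the domain: 1. The rightmost is syllable 1 (gub).
  → primary stress on syllable 1.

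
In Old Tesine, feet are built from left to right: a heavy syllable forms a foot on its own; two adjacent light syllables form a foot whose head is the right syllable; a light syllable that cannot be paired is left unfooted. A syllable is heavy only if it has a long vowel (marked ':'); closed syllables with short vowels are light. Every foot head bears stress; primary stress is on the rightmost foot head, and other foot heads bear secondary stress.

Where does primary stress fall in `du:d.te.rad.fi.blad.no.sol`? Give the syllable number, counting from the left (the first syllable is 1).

Weights: 1 du:d H, 2 te L, 3 rad L, 4 fi L, 5 blad L, 6 no L, 7 sol L.
Parse left to right (heavy = foot alone; LL = one foot; stranded L unfooted): (ˈdu:d) (te.ˈrad) (fi.ˈblad) (no.ˈsol).
Foot heads: 1, 3, 5, 7.
Primary stress on the rightmost head = syllable 7.
Primary stress: syllable 7 → du:d.te.rad.fi.blad.no.ˈsol.

7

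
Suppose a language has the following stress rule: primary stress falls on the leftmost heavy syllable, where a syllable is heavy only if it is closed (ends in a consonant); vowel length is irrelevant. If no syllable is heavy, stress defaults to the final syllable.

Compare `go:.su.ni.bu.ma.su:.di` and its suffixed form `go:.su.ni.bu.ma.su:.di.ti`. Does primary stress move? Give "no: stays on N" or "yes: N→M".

yes: 7→8

Base `go:.su.ni.bu.ma.su:.di` (7 syllables):
  Weights: 1 go: L, 2 su L, 3 ni L, 4 bu L, 5 ma L, 6 su: L, 7 di L.
  No heavy syllable in the domain; default to the final syllable = syllable 7.
  → primary stress on syllable 7.
Suffixed `go:.su.ni.bu.ma.su:.di.ti` (8 syllables):
  Weights: 1 go: L, 2 su L, 3 ni L, 4 bu L, 5 ma L, 6 su: L, 7 di L, 8 ti L.
  No heavy syllable in the domain; default to the final syllable = syllable 8.
  → primary stress on syllable 8.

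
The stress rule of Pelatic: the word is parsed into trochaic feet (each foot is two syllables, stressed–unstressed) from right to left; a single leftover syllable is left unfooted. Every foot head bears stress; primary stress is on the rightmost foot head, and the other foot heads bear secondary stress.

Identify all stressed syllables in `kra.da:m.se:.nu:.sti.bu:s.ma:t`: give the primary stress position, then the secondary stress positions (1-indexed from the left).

Parse right to left into trochaic (ˈσσ) feet: kra (ˈda:m.se:) (ˈnu:.sti) (ˈbu:s.ma:t). Syllable 1 is left unfooted.
Foot heads (stressed positions): 2, 4, 6.
End Rule Rightmost: primary stress on the rightmost head = syllable 6.
Secondary stress on 2, 4: kra.ˌda:m.se:.ˌnu:.sti.ˈbu:s.ma:t.

primary 6, secondary 2, 4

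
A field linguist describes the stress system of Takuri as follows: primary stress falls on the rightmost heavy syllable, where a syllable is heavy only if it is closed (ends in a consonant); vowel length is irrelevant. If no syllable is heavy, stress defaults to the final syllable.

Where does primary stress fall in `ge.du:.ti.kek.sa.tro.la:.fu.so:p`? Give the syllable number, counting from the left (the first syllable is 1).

Weights: 1 ge L, 2 du: L, 3 ti L, 4 kek H, 5 sa L, 6 tro L, 7 la: L, 8 fu L, 9 so:p H.
Heavy syllables in the domain: 4, 9. The rightmost is syllable 9 (so:p).
Primary stress: syllable 9 → ge.du:.ti.kek.sa.tro.la:.fu.ˈso:p.

9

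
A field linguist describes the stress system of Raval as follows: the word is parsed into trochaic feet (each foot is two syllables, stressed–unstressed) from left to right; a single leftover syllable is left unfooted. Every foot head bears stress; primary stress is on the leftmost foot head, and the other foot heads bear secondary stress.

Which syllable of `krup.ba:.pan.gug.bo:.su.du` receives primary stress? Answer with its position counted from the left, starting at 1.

Parse left to right into trochaic (ˈσσ) feet: (ˈkrup.ba:) (ˈpan.gug) (ˈbo:.su) du. Syllable 7 is left unfooted.
Foot heads (stressed positions): 1, 3, 5.
End Rule Leftmost: primary stress on the leftmost head = syllable 1.
Primary stress: syllable 1 → ˈkrup.ba:.pan.gug.bo:.su.du.

1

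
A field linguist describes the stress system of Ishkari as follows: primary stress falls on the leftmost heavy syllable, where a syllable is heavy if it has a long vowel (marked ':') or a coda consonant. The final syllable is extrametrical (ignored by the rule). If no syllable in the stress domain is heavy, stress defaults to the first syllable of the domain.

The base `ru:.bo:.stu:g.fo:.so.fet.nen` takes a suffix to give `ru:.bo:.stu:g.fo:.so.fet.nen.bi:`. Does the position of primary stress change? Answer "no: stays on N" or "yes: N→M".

no: stays on 1

Base `ru:.bo:.stu:g.fo:.so.fet.nen` (7 syllables):
  The final syllable (7, nen) is extrametrical; the stress domain is syllables 1–6.
  Weights: 1 ru: H, 2 bo: H, 3 stu:g H, 4 fo: H, 5 so L, 6 fet H.
  Heavy syllables in the domain: 1, 2, 3, 4, 6. The leftmost is syllable 1 (ru:).
  → primary stress on syllable 1.
Suffixed `ru:.bo:.stu:g.fo:.so.fet.nen.bi:` (8 syllables):
  The final syllable (8, bi:) is extrametrical; the stress domain is syllables 1–7.
  Weights: 1 ru: H, 2 bo: H, 3 stu:g H, 4 fo: H, 5 so L, 6 fet H, 7 nen H.
  Heavy syllables in the domain: 1, 2, 3, 4, 6, 7. The leftmost is syllable 1 (ru:).
  → primary stress on syllable 1.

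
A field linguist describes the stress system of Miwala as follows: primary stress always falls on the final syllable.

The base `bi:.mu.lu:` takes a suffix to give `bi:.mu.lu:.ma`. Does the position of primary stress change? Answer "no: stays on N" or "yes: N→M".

Base `bi:.mu.lu:` (3 syllables):
  The word has 3 syllables; the final syllable is syllable 3 (lu:).
  → primary stress on syllable 3.
Suffixed `bi:.mu.lu:.ma` (4 syllables):
  The word has 4 syllables; the final syllable is syllable 4 (ma).
  → primary stress on syllable 4.

yes: 3→4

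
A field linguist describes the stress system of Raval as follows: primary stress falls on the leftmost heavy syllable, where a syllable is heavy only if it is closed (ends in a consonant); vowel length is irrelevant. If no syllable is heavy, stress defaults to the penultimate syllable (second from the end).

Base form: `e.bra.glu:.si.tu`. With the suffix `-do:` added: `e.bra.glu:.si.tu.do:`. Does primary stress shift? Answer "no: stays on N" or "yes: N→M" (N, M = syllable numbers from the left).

Base `e.bra.glu:.si.tu` (5 syllables):
  Weights: 1 e L, 2 bra L, 3 glu: L, 4 si L, 5 tu L.
  No heavy syllable in the domain; default to the penultimate syllable (second from the end) = syllable 4.
  → primary stress on syllable 4.
Suffixed `e.bra.glu:.si.tu.do:` (6 syllables):
  Weights: 1 e L, 2 bra L, 3 glu: L, 4 si L, 5 tu L, 6 do: L.
  No heavy syllable in the domain; default to the penultimate syllable (second from the end) = syllable 5.
  → primary stress on syllable 5.

yes: 4→5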